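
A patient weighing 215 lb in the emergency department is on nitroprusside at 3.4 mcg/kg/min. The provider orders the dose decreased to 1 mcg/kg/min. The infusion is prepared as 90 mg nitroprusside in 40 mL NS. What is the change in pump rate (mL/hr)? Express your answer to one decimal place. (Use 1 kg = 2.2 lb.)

6.3 mL/hr

At the current dose:
Weight = 215 lb ÷ 2.2 lb/kg = 97.72727 kg
Dose = 3.4 mcg/kg/min × 97.72727 kg = 332.2727 mcg/min
332.2727 mcg/min × 60 min/hr = 19936.36 mcg/hr
Concentration = 90 mg ÷ 40 mL = 2.25 mg/mL = 2250 mcg/mL
Rate = 19936.36 mcg/hr ÷ 2250 mcg/mL = 8.860606 mL/hr
At the new dose:
Dose = 1 mcg/kg/min × 97.72727 kg = 97.72727 mcg/min
97.72727 mcg/min × 60 min/hr = 5863.636 mcg/hr
Rate = 5863.636 mcg/hr ÷ 2250 mcg/mL = 2.606061 mL/hr
Change = 2.606061 − 8.860606 = -6.254545 mL/hr → 6.254545 mL/hr decrease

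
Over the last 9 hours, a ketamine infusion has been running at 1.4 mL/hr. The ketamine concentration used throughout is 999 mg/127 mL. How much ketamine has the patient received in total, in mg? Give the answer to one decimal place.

Concentration = 999 mg ÷ 127 mL = 7.866142 mg/mL
Drug rate = 1.4 mL/hr × 7.866142 mg/mL = 11.0126 mg/hr
Total = 11.0126 mg/hr × 9 hr = 99.11339 mg

99.1 mg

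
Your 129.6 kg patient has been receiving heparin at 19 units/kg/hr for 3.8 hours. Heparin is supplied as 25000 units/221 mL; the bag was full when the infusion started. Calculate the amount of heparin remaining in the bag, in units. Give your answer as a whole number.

Dose = 19 units/kg/hr × 129.6 kg = 2462.4 units/hr
Concentration = 25000 units ÷ 221 mL = 113.1222 units/mL
Rate = 2462.4 units/hr ÷ 113.1222 units/mL = 21.76762 mL/hr
Volume infused = 21.76762 mL/hr × 3.8 hr = 82.71694 mL
Volume remaining = 221 − 82.71694 = 138.2831 mL
Drug remaining = 138.2831 mL × 113.1222 units/mL = 15642.88 units

15643 units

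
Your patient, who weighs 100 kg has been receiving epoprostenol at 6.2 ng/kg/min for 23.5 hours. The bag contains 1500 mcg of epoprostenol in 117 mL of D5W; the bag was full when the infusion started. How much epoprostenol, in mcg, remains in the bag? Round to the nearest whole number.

Dose = 6.2 ng/kg/min × 100 kg = 620 ng/min
620 ng/min × 60 min/hr = 37200 ng/hr
Concentration = 1500 mcg ÷ 117 mL = 12.82051 mcg/mL = 12820.51 ng/mL
Rate = 37200 ng/hr ÷ 12820.51 ng/mL = 2.9016 mL/hr
Volume infused = 2.9016 mL/hr × 23.5 hr = 68.1876 mL
Volume remaining = 117 − 68.1876 = 48.8124 mL
Drug remaining = 48.8124 mL × 12820.51 ng/mL = 625800 ng = 625.8 mcg

626 mcg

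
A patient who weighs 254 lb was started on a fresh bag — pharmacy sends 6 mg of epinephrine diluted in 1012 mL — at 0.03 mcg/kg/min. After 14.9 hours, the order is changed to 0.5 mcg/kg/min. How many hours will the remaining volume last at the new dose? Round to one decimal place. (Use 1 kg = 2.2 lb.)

0.8 hours

Initial rate:
Weight = 254 lb ÷ 2.2 lb/kg = 115.4545 kg
Dose = 0.03 mcg/kg/min × 115.4545 kg = 3.463636 mcg/min
3.463636 mcg/min × 60 min/hr = 207.8182 mcg/hr
Concentration = 6 mg ÷ 1012 mL = 0.005928854 mg/mL = 5.928854 mcg/mL
Rate = 207.8182 mcg/hr ÷ 5.928854 mcg/mL = 35.052 mL/hr
Volume infused so far = 35.052 mL/hr × 14.9 hr = 522.2748 mL
Volume remaining = 1012 − 522.2748 = 489.7252 mL
New rate:
Dose = 0.5 mcg/kg/min × 115.4545 kg = 57.72727 mcg/min
57.72727 mcg/min × 60 min/hr = 3463.636 mcg/hr
Rate = 3463.636 mcg/hr ÷ 5.928854 mcg/mL = 584.2 mL/hr
Time remaining = 489.7252 mL ÷ 584.2 mL/hr = 0.8382835 hr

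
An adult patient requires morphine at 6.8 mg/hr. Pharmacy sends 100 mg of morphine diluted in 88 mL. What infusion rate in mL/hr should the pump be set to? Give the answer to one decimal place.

6.0 mL/hr

Concentration = 100 mg ÷ 88 mL = 1.136364 mg/mL
Rate = 6.8 mg/hr ÷ 1.136364 mg/mL = 5.984 mL/hr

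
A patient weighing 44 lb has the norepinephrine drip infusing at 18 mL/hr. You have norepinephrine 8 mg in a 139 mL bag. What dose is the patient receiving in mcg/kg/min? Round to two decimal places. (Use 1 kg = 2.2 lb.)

0.86 mcg/kg/min

Weight = 44 lb ÷ 2.2 lb/kg = 20 kg
Concentration = 8 mg ÷ 139 mL = 0.05755396 mg/mL = 57.55396 mcg/mL
Drug rate = 18 mL/hr × 57.55396 mcg/mL = 1035.971 mcg/hr
1035.971 mcg/hr ÷ 60 min/hr = 17.26619 mcg/min
17.26619 mcg/min ÷ 20 kg = 0.8633094 mcg/kg/min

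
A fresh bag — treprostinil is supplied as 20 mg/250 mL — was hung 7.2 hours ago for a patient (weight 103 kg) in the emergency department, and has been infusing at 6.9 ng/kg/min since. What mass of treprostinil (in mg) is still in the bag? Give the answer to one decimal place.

19.7 mg

Dose = 6.9 ng/kg/min × 103 kg = 710.7 ng/min
710.7 ng/min × 60 min/hr = 42642 ng/hr
Concentration = 20 mg ÷ 250 mL = 0.08 mg/mL = 80000 ng/mL
Rate = 42642 ng/hr ÷ 80000 ng/mL = 0.533025 mL/hr
Volume infused = 0.533025 mL/hr × 7.2 hr = 3.83778 mL
Volume remaining = 250 − 3.83778 = 246.1622 mL
Drug remaining = 246.1622 mL × 80000 ng/mL = 19692978 ng = 19.69298 mg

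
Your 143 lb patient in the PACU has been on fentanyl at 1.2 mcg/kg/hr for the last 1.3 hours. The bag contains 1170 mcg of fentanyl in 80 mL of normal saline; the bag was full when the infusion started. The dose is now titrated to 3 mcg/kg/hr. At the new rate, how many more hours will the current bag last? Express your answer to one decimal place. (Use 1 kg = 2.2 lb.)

Initial rate:
Weight = 143 lb ÷ 2.2 lb/kg = 65 kg
Dose = 1.2 mcg/kg/hr × 65 kg = 78 mcg/hr
Concentration = 1170 mcg ÷ 80 mL = 14.625 mcg/mL
Rate = 78 mcg/hr ÷ 14.625 mcg/mL = 5.333333 mL/hr
Volume infused so far = 5.333333 mL/hr × 1.3 hr = 6.933333 mL
Volume remaining = 80 − 6.933333 = 73.06667 mL
New rate:
Dose = 3 mcg/kg/hr × 65 kg = 195 mcg/hr
Rate = 195 mcg/hr ÷ 14.625 mcg/mL = 13.33333 mL/hr
Time remaining = 73.06667 mL ÷ 13.33333 mL/hr = 5.48 hr

5.5 hours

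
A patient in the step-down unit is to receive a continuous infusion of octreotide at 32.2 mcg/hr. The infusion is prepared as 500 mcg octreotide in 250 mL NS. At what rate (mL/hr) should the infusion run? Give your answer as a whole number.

Concentration = 500 mcg ÷ 250 mL = 2 mcg/mL
Rate = 32.2 mcg/hr ÷ 2 mcg/mL = 16.1 mL/hr

16 mL/hr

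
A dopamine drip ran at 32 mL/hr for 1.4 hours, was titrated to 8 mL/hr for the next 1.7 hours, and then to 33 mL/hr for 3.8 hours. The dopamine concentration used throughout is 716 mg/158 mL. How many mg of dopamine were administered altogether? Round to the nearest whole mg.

833 mg

Concentration = 716 mg ÷ 158 mL = 4.531646 mg/mL
Stage 1: 32 mL/hr × 1.4 hr = 44.8 mL → 44.8 mL × 4.531646 mg/mL = 203.0177 mg
Stage 2: 8 mL/hr × 1.7 hr = 13.6 mL → 13.6 mL × 4.531646 mg/mL = 61.63038 mg
Stage 3: 33 mL/hr × 3.8 hr = 125.4 mL → 125.4 mL × 4.531646 mg/mL = 568.2684 mg
Total = 203.0177 + 61.63038 + 568.2684 = 832.9165 mg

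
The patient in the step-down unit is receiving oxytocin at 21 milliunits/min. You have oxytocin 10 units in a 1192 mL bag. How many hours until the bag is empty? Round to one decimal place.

7.9 hours

21 milliunits/min × 60 min/hr = 1260 milliunits/hr
Concentration = 10 units ÷ 1192 mL = 0.008389262 units/mL = 8.389262 milliunits/mL
Rate = 1260 milliunits/hr ÷ 8.389262 milliunits/mL = 150.192 mL/hr
Duration = 1192 mL ÷ 150.192 mL/hr = 7.936508 hr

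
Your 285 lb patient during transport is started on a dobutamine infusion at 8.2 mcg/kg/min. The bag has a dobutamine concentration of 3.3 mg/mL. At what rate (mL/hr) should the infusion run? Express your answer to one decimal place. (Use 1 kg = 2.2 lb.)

19.3 mL/hr

Weight = 285 lb ÷ 2.2 lb/kg = 129.5455 kg
Dose = 8.2 mcg/kg/min × 129.5455 kg = 1062.273 mcg/min
1062.273 mcg/min × 60 min/hr = 63736.36 mcg/hr
Concentration = 3.3 mg/mL = 3300 mcg/mL
Rate = 63736.36 mcg/hr ÷ 3300 mcg/mL = 19.31405 mL/hr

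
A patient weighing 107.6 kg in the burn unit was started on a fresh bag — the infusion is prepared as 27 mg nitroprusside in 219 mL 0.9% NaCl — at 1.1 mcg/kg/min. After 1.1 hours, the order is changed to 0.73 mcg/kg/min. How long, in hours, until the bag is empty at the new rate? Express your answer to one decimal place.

4.1 hours

Initial rate:
Dose = 1.1 mcg/kg/min × 107.6 kg = 118.36 mcg/min
118.36 mcg/min × 60 min/hr = 7101.6 mcg/hr
Concentration = 27 mg ÷ 219 mL = 0.1232877 mg/mL = 123.2877 mcg/mL
Rate = 7101.6 mcg/hr ÷ 123.2877 mcg/mL = 57.60187 mL/hr
Volume infused so far = 57.60187 mL/hr × 1.1 hr = 63.36205 mL
Volume remaining = 219 − 63.36205 = 155.6379 mL
New rate:
Dose = 0.73 mcg/kg/min × 107.6 kg = 78.548 mcg/min
78.548 mcg/min × 60 min/hr = 4712.88 mcg/hr
Rate = 4712.88 mcg/hr ÷ 123.2877 mcg/mL = 38.22669 mL/hr
Time remaining = 155.6379 mL ÷ 38.22669 mL/hr = 4.071447 hr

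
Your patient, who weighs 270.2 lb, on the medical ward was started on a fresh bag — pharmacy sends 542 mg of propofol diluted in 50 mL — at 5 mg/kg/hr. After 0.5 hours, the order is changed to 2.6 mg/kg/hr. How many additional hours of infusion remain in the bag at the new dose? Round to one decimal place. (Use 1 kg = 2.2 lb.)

0.7 hours

Initial rate:
Weight = 270.2 lb ÷ 2.2 lb/kg = 122.8182 kg
Dose = 5 mg/kg/hr × 122.8182 kg = 614.0909 mg/hr
Concentration = 542 mg ÷ 50 mL = 10.84 mg/mL
Rate = 614.0909 mg/hr ÷ 10.84 mg/mL = 56.65045 mL/hr
Volume infused so far = 56.65045 mL/hr × 0.5 hr = 28.32523 mL
Volume remaining = 50 − 28.32523 = 21.67477 mL
New rate:
Dose = 2.6 mg/kg/hr × 122.8182 kg = 319.3273 mg/hr
Rate = 319.3273 mg/hr ÷ 10.84 mg/mL = 29.45824 mL/hr
Time remaining = 21.67477 mL ÷ 29.45824 mL/hr = 0.7357798 hr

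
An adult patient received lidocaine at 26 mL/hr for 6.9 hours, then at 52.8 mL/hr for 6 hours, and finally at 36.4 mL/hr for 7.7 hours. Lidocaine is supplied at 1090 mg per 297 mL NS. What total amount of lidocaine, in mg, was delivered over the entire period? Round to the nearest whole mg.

2850 mg

Concentration = 1090 mg ÷ 297 mL = 3.670034 mg/mL
Stage 1: 26 mL/hr × 6.9 hr = 179.4 mL → 179.4 mL × 3.670034 mg/mL = 658.404 mg
Stage 2: 52.8 mL/hr × 6 hr = 316.8 mL → 316.8 mL × 3.670034 mg/mL = 1162.667 mg
Stage 3: 36.4 mL/hr × 7.7 hr = 280.28 mL → 280.28 mL × 3.670034 mg/mL = 1028.637 mg
Total = 658.404 + 1162.667 + 1028.637 = 2849.708 mg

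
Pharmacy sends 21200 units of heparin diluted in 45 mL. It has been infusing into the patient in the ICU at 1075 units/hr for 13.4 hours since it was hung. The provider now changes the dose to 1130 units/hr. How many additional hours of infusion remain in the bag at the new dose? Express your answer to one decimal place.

6.0 hours

Initial rate:
Concentration = 21200 units ÷ 45 mL = 471.1111 units/mL
Rate = 1075 units/hr ÷ 471.1111 units/mL = 2.28184 mL/hr
Volume infused so far = 2.28184 mL/hr × 13.4 hr = 30.57665 mL
Volume remaining = 45 − 30.57665 = 14.42335 mL
New rate:
Rate = 1130 units/hr ÷ 471.1111 units/mL = 2.398585 mL/hr
Time remaining = 14.42335 mL ÷ 2.398585 mL/hr = 6.013274 hr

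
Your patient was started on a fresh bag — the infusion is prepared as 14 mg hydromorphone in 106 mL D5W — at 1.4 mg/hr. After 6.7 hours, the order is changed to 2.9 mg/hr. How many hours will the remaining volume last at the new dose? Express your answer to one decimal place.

1.6 hours

Initial rate:
Concentration = 14 mg ÷ 106 mL = 0.1320755 mg/mL
Rate = 1.4 mg/hr ÷ 0.1320755 mg/mL = 10.6 mL/hr
Volume infused so far = 10.6 mL/hr × 6.7 hr = 71.02 mL
Volume remaining = 106 − 71.02 = 34.98 mL
New rate:
Rate = 2.9 mg/hr ÷ 0.1320755 mg/mL = 21.95714 mL/hr
Time remaining = 34.98 mL ÷ 21.95714 mL/hr = 1.593103 hr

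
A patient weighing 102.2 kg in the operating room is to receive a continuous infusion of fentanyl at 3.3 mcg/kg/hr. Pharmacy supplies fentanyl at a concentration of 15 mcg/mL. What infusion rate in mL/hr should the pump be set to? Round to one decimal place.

Dose = 3.3 mcg/kg/hr × 102.2 kg = 337.26 mcg/hr
Rate = 337.26 mcg/hr ÷ 15 mcg/mL = 22.484 mL/hr

22.5 mL/hr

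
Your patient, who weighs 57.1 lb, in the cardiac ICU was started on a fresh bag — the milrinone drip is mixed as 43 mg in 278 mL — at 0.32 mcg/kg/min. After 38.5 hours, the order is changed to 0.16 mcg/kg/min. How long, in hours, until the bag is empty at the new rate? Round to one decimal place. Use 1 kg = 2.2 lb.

Initial rate:
Weight = 57.1 lb ÷ 2.2 lb/kg = 25.95455 kg
Dose = 0.32 mcg/kg/min × 25.95455 kg = 8.305455 mcg/min
8.305455 mcg/min × 60 min/hr = 498.3273 mcg/hr
Concentration = 43 mg ÷ 278 mL = 0.1546763 mg/mL = 154.6763 mcg/mL
Rate = 498.3273 mcg/hr ÷ 154.6763 mcg/mL = 3.221744 mL/hr
Volume infused so far = 3.221744 mL/hr × 38.5 hr = 124.0371 mL
Volume remaining = 278 − 124.0371 = 153.9629 mL
New rate:
Dose = 0.16 mcg/kg/min × 25.95455 kg = 4.152727 mcg/min
4.152727 mcg/min × 60 min/hr = 249.1636 mcg/hr
Rate = 249.1636 mcg/hr ÷ 154.6763 mcg/mL = 1.610872 mL/hr
Time remaining = 153.9629 mL ÷ 1.610872 mL/hr = 95.57735 hr

95.6 hours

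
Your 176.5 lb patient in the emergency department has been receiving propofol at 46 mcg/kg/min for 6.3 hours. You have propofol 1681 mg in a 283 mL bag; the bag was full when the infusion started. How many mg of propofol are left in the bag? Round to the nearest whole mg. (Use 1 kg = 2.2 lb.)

286 mg

Weight = 176.5 lb ÷ 2.2 lb/kg = 80.22727 kg
Dose = 46 mcg/kg/min × 80.22727 kg = 3690.455 mcg/min
3690.455 mcg/min × 60 min/hr = 221427.3 mcg/hr
Concentration = 1681 mg ÷ 283 mL = 5.939929 mg/mL = 5939.929 mcg/mL
Rate = 221427.3 mcg/hr ÷ 5939.929 mcg/mL = 37.27776 mL/hr
Volume infused = 37.27776 mL/hr × 6.3 hr = 234.8499 mL
Volume remaining = 283 − 234.8499 = 48.1501 mL
Drug remaining = 48.1501 mL × 5939.929 mcg/mL = 286008.2 mcg = 286.0082 mg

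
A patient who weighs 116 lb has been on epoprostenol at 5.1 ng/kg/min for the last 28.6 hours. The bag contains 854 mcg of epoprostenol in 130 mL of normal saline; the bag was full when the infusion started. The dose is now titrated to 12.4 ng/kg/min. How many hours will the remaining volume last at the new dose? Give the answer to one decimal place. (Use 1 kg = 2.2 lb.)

Initial rate:
Weight = 116 lb ÷ 2.2 lb/kg = 52.72727 kg
Dose = 5.1 ng/kg/min × 52.72727 kg = 268.9091 ng/min
268.9091 ng/min × 60 min/hr = 16134.55 ng/hr
Concentration = 854 mcg ÷ 130 mL = 6.569231 mcg/mL = 6569.231 ng/mL
Rate = 16134.55 ng/hr ÷ 6569.231 ng/mL = 2.456078 mL/hr
Volume infused so far = 2.456078 mL/hr × 28.6 hr = 70.24384 mL
Volume remaining = 130 − 70.24384 = 59.75616 mL
New rate:
Dose = 12.4 ng/kg/min × 52.72727 kg = 653.8182 ng/min
653.8182 ng/min × 60 min/hr = 39229.09 ng/hr
Rate = 39229.09 ng/hr ÷ 6569.231 ng/mL = 5.971641 mL/hr
Time remaining = 59.75616 mL ÷ 5.971641 mL/hr = 10.00666 hr

10.0 hours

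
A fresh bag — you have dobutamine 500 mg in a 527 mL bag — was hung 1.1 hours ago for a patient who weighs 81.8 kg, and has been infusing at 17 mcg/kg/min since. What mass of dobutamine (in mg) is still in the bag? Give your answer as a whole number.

408 mg

Dose = 17 mcg/kg/min × 81.8 kg = 1390.6 mcg/min
1390.6 mcg/min × 60 min/hr = 83436 mcg/hr
Concentration = 500 mg ÷ 527 mL = 0.9487666 mg/mL = 948.7666 mcg/mL
Rate = 83436 mcg/hr ÷ 948.7666 mcg/mL = 87.94154 mL/hr
Volume infused = 87.94154 mL/hr × 1.1 hr = 96.7357 mL
Volume remaining = 527 − 96.7357 = 430.2643 mL
Drug remaining = 430.2643 mL × 948.7666 mcg/mL = 408220.4 mcg = 408.2204 mg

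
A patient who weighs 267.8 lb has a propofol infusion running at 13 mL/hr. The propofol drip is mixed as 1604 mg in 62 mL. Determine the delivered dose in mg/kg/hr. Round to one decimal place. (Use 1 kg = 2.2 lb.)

Weight = 267.8 lb ÷ 2.2 lb/kg = 121.7273 kg
Concentration = 1604 mg ÷ 62 mL = 25.87097 mg/mL
Drug rate = 13 mL/hr × 25.87097 mg/mL = 336.3226 mg/hr
336.3226 mg/hr ÷ 121.7273 kg = 2.762919 mg/kg/hr

2.8 mg/kg/hr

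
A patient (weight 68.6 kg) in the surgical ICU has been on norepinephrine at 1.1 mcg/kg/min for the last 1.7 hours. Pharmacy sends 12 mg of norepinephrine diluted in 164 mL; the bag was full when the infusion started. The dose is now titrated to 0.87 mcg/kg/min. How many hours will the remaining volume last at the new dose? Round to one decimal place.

1.2 hours

Initial rate:
Dose = 1.1 mcg/kg/min × 68.6 kg = 75.46 mcg/min
75.46 mcg/min × 60 min/hr = 4527.6 mcg/hr
Concentration = 12 mg ÷ 164 mL = 0.07317073 mg/mL = 73.17073 mcg/mL
Rate = 4527.6 mcg/hr ÷ 73.17073 mcg/mL = 61.8772 mL/hr
Volume infused so far = 61.8772 mL/hr × 1.7 hr = 105.1912 mL
Volume remaining = 164 − 105.1912 = 58.80876 mL
New rate:
Dose = 0.87 mcg/kg/min × 68.6 kg = 59.682 mcg/min
59.682 mcg/min × 60 min/hr = 3580.92 mcg/hr
Rate = 3580.92 mcg/hr ÷ 73.17073 mcg/mL = 48.93924 mL/hr
Time remaining = 58.80876 mL ÷ 48.93924 mL/hr = 1.201669 hr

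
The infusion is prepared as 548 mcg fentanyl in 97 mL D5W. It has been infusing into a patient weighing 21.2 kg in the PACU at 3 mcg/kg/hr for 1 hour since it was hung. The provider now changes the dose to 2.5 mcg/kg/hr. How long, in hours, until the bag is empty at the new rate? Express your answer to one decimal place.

Initial rate:
Dose = 3 mcg/kg/hr × 21.2 kg = 63.6 mcg/hr
Concentration = 548 mcg ÷ 97 mL = 5.649485 mcg/mL
Rate = 63.6 mcg/hr ÷ 5.649485 mcg/mL = 11.25766 mL/hr
Volume infused so far = 11.25766 mL/hr × 1 hr = 11.25766 mL
Volume remaining = 97 − 11.25766 = 85.74234 mL
New rate:
Dose = 2.5 mcg/kg/hr × 21.2 kg = 53 mcg/hr
Rate = 53 mcg/hr ÷ 5.649485 mcg/mL = 9.381387 mL/hr
Time remaining = 85.74234 mL ÷ 9.381387 mL/hr = 9.139623 hr

9.1 hours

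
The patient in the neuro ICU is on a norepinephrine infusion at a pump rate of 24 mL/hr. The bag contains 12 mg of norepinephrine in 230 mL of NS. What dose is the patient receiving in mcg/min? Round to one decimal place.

Concentration = 12 mg ÷ 230 mL = 0.05217391 mg/mL = 52.17391 mcg/mL
Drug rate = 24 mL/hr × 52.17391 mcg/mL = 1252.174 mcg/hr
1252.174 mcg/hr ÷ 60 min/hr = 20.86957 mcg/min

20.9 mcg/min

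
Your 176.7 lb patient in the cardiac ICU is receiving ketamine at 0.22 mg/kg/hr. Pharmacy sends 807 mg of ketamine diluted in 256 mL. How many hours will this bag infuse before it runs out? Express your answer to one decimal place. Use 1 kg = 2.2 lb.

Weight = 176.7 lb ÷ 2.2 lb/kg = 80.31818 kg
Dose = 0.22 mg/kg/hr × 80.31818 kg = 17.67 mg/hr
Concentration = 807 mg ÷ 256 mL = 3.152344 mg/mL
Rate = 17.67 mg/hr ÷ 3.152344 mg/mL = 5.605353 mL/hr
Duration = 256 mL ÷ 5.605353 mL/hr = 45.67063 hr

45.7 hours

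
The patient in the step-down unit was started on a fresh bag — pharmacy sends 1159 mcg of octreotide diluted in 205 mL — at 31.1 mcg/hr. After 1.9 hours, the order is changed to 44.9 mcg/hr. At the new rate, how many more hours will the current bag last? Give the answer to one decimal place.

24.5 hours

Initial rate:
Concentration = 1159 mcg ÷ 205 mL = 5.653659 mcg/mL
Rate = 31.1 mcg/hr ÷ 5.653659 mcg/mL = 5.500863 mL/hr
Volume infused so far = 5.500863 mL/hr × 1.9 hr = 10.45164 mL
Volume remaining = 205 − 10.45164 = 194.5484 mL
New rate:
Rate = 44.9 mcg/hr ÷ 5.653659 mcg/mL = 7.94176 mL/hr
Time remaining = 194.5484 mL ÷ 7.94176 mL/hr = 24.49688 hr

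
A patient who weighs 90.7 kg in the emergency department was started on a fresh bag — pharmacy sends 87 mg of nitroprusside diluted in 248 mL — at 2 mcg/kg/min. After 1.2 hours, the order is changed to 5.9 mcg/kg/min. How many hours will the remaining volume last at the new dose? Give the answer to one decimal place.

2.3 hours

Initial rate:
Dose = 2 mcg/kg/min × 90.7 kg = 181.4 mcg/min
181.4 mcg/min × 60 min/hr = 10884 mcg/hr
Concentration = 87 mg ÷ 248 mL = 0.3508065 mg/mL = 350.8065 mcg/mL
Rate = 10884 mcg/hr ÷ 350.8065 mcg/mL = 31.02566 mL/hr
Volume infused so far = 31.02566 mL/hr × 1.2 hr = 37.23079 mL
Volume remaining = 248 − 37.23079 = 210.7692 mL
New rate:
Dose = 5.9 mcg/kg/min × 90.7 kg = 535.13 mcg/min
535.13 mcg/min × 60 min/hr = 32107.8 mcg/hr
Rate = 32107.8 mcg/hr ÷ 350.8065 mcg/mL = 91.52568 mL/hr
Time remaining = 210.7692 mL ÷ 91.52568 mL/hr = 2.302842 hr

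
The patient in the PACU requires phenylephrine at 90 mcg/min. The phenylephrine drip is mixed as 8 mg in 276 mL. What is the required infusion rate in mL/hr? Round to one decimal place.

90 mcg/min × 60 min/hr = 5400 mcg/hr
Concentration = 8 mg ÷ 276 mL = 0.02898551 mg/mL = 28.98551 mcg/mL
Rate = 5400 mcg/hr ÷ 28.98551 mcg/mL = 186.3 mL/hr

186.3 mL/hr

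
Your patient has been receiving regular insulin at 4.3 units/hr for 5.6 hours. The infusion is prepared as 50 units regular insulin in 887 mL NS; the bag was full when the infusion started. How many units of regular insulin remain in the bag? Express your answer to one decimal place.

25.9 units

Concentration = 50 units ÷ 887 mL = 0.05636979 units/mL
Rate = 4.3 units/hr ÷ 0.05636979 units/mL = 76.282 mL/hr
Volume infused = 76.282 mL/hr × 5.6 hr = 427.1792 mL
Volume remaining = 887 − 427.1792 = 459.8208 mL
Drug remaining = 459.8208 mL × 0.05636979 units/mL = 25.92 units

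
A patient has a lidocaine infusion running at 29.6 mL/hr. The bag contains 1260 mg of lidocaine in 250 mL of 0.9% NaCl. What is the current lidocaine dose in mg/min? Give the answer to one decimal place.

2.5 mg/min

Concentration = 1260 mg ÷ 250 mL = 5.04 mg/mL
Drug rate = 29.6 mL/hr × 5.04 mg/mL = 149.184 mg/hr
149.184 mg/hr ÷ 60 min/hr = 2.4864 mg/min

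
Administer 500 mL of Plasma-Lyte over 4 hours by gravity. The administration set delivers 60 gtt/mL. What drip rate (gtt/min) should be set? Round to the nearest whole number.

500 mL ÷ (4 hr × 60 = 240 min) = 2.083333 mL/min
2.083333 mL/min × 60 gtt/mL = 125 gtt/min

125 gtt/min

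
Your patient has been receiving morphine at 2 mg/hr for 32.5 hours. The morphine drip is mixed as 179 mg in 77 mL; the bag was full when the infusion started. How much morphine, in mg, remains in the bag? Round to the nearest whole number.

114 mg

Concentration = 179 mg ÷ 77 mL = 2.324675 mg/mL
Rate = 2 mg/hr ÷ 2.324675 mg/mL = 0.8603352 mL/hr
Volume infused = 0.8603352 mL/hr × 32.5 hr = 27.96089 mL
Volume remaining = 77 − 27.96089 = 49.03911 mL
Drug remaining = 49.03911 mL × 2.324675 mg/mL = 114 mg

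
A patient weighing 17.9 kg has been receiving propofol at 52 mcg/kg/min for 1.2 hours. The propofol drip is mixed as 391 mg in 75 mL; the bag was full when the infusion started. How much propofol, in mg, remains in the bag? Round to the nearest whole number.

Dose = 52 mcg/kg/min × 17.9 kg = 930.8 mcg/min
930.8 mcg/min × 60 min/hr = 55848 mcg/hr
Concentration = 391 mg ÷ 75 mL = 5.213333 mg/mL = 5213.333 mcg/mL
Rate = 55848 mcg/hr ÷ 5213.333 mcg/mL = 10.71253 mL/hr
Volume infused = 10.71253 mL/hr × 1.2 hr = 12.85504 mL
Volume remaining = 75 − 12.85504 = 62.14496 mL
Drug remaining = 62.14496 mL × 5213.333 mcg/mL = 323982.4 mcg = 323.9824 mg

324 mg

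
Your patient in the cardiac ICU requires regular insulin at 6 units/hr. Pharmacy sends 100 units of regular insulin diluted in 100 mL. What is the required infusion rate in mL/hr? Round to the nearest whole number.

6 mL/hr

Concentration = 100 units ÷ 100 mL = 1 units/mL
Rate = 6 units/hr ÷ 1 units/mL = 6 mL/hr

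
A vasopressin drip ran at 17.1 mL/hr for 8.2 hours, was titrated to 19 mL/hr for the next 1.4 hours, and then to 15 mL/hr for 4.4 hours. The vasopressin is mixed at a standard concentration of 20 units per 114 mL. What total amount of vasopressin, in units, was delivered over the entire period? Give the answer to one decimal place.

40.8 units

Concentration = 20 units ÷ 114 mL = 0.1754386 units/mL
Stage 1: 17.1 mL/hr × 8.2 hr = 140.22 mL → 140.22 mL × 0.1754386 units/mL = 24.6 units
Stage 2: 19 mL/hr × 1.4 hr = 26.6 mL → 26.6 mL × 0.1754386 units/mL = 4.666667 units
Stage 3: 15 mL/hr × 4.4 hr = 66 mL → 66 mL × 0.1754386 units/mL = 11.57895 units
Total = 24.6 + 4.666667 + 11.57895 = 40.84561 units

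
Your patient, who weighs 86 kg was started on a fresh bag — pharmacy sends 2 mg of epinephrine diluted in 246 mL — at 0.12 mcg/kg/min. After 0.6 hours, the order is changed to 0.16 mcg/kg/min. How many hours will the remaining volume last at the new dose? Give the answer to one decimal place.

Initial rate:
Dose = 0.12 mcg/kg/min × 86 kg = 10.32 mcg/min
10.32 mcg/min × 60 min/hr = 619.2 mcg/hr
Concentration = 2 mg ÷ 246 mL = 0.008130081 mg/mL = 8.130081 mcg/mL
Rate = 619.2 mcg/hr ÷ 8.130081 mcg/mL = 76.1616 mL/hr
Volume infused so far = 76.1616 mL/hr × 0.6 hr = 45.69696 mL
Volume remaining = 246 − 45.69696 = 200.303 mL
New rate:
Dose = 0.16 mcg/kg/min × 86 kg = 13.76 mcg/min
13.76 mcg/min × 60 min/hr = 825.6 mcg/hr
Rate = 825.6 mcg/hr ÷ 8.130081 mcg/mL = 101.5488 mL/hr
Time remaining = 200.303 mL ÷ 101.5488 mL/hr = 1.972481 hr

2.0 hours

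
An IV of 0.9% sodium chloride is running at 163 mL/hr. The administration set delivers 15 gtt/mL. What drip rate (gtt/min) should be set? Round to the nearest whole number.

163 mL/hr ÷ 60 min/hr = 2.716667 mL/min
2.716667 mL/min × 15 gtt/mL = 40.75 gtt/min

41 gtt/min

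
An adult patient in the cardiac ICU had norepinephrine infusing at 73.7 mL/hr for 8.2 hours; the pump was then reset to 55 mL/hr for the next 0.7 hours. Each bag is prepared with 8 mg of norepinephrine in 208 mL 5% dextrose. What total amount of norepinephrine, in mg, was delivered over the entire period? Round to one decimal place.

Concentration = 8 mg ÷ 208 mL = 0.03846154 mg/mL
Stage 1: 73.7 mL/hr × 8.2 hr = 604.34 mL → 604.34 mL × 0.03846154 mg/mL = 23.24385 mg
Stage 2: 55 mL/hr × 0.7 hr = 38.5 mL → 38.5 mL × 0.03846154 mg/mL = 1.480769 mg
Total = 23.24385 + 1.480769 = 24.72462 mg

24.7 mg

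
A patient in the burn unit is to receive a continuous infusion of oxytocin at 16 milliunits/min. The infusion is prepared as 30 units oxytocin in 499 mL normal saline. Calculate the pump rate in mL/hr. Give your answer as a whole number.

16 milliunits/min × 60 min/hr = 960 milliunits/hr
Concentration = 30 units ÷ 499 mL = 0.06012024 units/mL = 60.12024 milliunits/mL
Rate = 960 milliunits/hr ÷ 60.12024 milliunits/mL = 15.968 mL/hr

16 mL/hr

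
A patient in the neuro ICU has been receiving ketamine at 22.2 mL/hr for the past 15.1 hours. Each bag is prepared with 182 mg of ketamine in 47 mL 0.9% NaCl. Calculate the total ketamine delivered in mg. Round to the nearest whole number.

Concentration = 182 mg ÷ 47 mL = 3.87234 mg/mL
Drug rate = 22.2 mL/hr × 3.87234 mg/mL = 85.96596 mg/hr
Total = 85.96596 mg/hr × 15.1 hr = 1298.086 mg

1298 mg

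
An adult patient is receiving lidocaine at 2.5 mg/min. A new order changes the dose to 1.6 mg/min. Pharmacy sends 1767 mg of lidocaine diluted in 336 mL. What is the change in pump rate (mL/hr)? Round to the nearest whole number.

At the current dose:
2.5 mg/min × 60 min/hr = 150 mg/hr
Concentration = 1767 mg ÷ 336 mL = 5.258929 mg/mL
Rate = 150 mg/hr ÷ 5.258929 mg/mL = 28.52292 mL/hr
At the new dose:
1.6 mg/min × 60 min/hr = 96 mg/hr
Rate = 96 mg/hr ÷ 5.258929 mg/mL = 18.25467 mL/hr
Change = 18.25467 − 28.52292 = -10.26825 mL/hr → 10.26825 mL/hr decrease

10 mL/hr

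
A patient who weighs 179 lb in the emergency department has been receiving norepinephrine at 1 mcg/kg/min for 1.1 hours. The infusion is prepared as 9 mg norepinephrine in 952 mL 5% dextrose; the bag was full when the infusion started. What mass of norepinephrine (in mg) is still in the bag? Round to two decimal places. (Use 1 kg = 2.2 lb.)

3.63 mg

Weight = 179 lb ÷ 2.2 lb/kg = 81.36364 kg
Dose = 1 mcg/kg/min × 81.36364 kg = 81.36364 mcg/min
81.36364 mcg/min × 60 min/hr = 4881.818 mcg/hr
Concentration = 9 mg ÷ 952 mL = 0.009453782 mg/mL = 9.453782 mcg/mL
Rate = 4881.818 mcg/hr ÷ 9.453782 mcg/mL = 516.3879 mL/hr
Volume infused = 516.3879 mL/hr × 1.1 hr = 568.0267 mL
Volume remaining = 952 − 568.0267 = 383.9733 mL
Drug remaining = 383.9733 mL × 9.453782 mcg/mL = 3630 mcg = 3.63 mg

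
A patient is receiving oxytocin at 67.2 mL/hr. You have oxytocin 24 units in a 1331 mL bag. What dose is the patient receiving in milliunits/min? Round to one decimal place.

20.2 milliunits/min

Concentration = 24 units ÷ 1331 mL = 0.01803156 units/mL = 18.03156 milliunits/mL
Drug rate = 67.2 mL/hr × 18.03156 milliunits/mL = 1211.721 milliunits/hr
1211.721 milliunits/hr ÷ 60 min/hr = 20.19534 milliunits/min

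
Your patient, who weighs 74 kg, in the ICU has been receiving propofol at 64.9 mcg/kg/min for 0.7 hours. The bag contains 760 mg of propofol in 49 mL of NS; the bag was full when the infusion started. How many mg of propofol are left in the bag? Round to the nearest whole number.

Dose = 64.9 mcg/kg/min × 74 kg = 4802.6 mcg/min
4802.6 mcg/min × 60 min/hr = 288156 mcg/hr
Concentration = 760 mg ÷ 49 mL = 15.5102 mg/mL = 15510.2 mcg/mL
Rate = 288156 mcg/hr ÷ 15510.2 mcg/mL = 18.57848 mL/hr
Volume infused = 18.57848 mL/hr × 0.7 hr = 13.00494 mL
Volume remaining = 49 − 13.00494 = 35.99506 mL
Drug remaining = 35.99506 mL × 15510.2 mcg/mL = 558290.8 mcg = 558.2908 mg

558 mg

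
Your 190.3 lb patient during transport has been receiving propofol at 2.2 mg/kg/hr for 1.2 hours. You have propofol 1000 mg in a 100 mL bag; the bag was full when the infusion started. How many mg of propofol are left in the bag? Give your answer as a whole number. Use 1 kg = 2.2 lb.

Weight = 190.3 lb ÷ 2.2 lb/kg = 86.5 kg
Dose = 2.2 mg/kg/hr × 86.5 kg = 190.3 mg/hr
Concentration = 1000 mg ÷ 100 mL = 10 mg/mL
Rate = 190.3 mg/hr ÷ 10 mg/mL = 19.03 mL/hr
Volume infused = 19.03 mL/hr × 1.2 hr = 22.836 mL
Volume remaining = 100 − 22.836 = 77.164 mL
Drug remaining = 77.164 mL × 10 mg/mL = 771.64 mg

772 mg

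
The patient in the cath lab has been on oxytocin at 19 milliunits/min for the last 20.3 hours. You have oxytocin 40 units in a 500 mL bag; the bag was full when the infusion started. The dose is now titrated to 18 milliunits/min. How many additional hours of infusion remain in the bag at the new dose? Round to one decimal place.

Initial rate:
19 milliunits/min × 60 min/hr = 1140 milliunits/hr
Concentration = 40 units ÷ 500 mL = 0.08 units/mL = 80 milliunits/mL
Rate = 1140 milliunits/hr ÷ 80 milliunits/mL = 14.25 mL/hr
Volume infused so far = 14.25 mL/hr × 20.3 hr = 289.275 mL
Volume remaining = 500 − 289.275 = 210.725 mL
New rate:
18 milliunits/min × 60 min/hr = 1080 milliunits/hr
Rate = 1080 milliunits/hr ÷ 80 milliunits/mL = 13.5 mL/hr
Time remaining = 210.725 mL ÷ 13.5 mL/hr = 15.60926 hr

15.6 hours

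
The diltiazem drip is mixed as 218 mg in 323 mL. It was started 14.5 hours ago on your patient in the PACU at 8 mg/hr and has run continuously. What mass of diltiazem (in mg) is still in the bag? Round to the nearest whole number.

102 mg

Concentration = 218 mg ÷ 323 mL = 0.6749226 mg/mL
Rate = 8 mg/hr ÷ 0.6749226 mg/mL = 11.85321 mL/hr
Volume infused = 11.85321 mL/hr × 14.5 hr = 171.8716 mL
Volume remaining = 323 − 171.8716 = 151.1284 mL
Drug remaining = 151.1284 mL × 0.6749226 mg/mL = 102 mg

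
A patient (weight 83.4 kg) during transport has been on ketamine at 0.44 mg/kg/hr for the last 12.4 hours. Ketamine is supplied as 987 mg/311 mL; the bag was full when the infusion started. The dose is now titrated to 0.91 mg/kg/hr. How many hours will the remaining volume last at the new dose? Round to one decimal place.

Initial rate:
Dose = 0.44 mg/kg/hr × 83.4 kg = 36.696 mg/hr
Concentration = 987 mg ÷ 311 mL = 3.173633 mg/mL
Rate = 36.696 mg/hr ÷ 3.173633 mg/mL = 11.56277 mL/hr
Volume infused so far = 11.56277 mL/hr × 12.4 hr = 143.3784 mL
Volume remaining = 311 − 143.3784 = 167.6216 mL
New rate:
Dose = 0.91 mg/kg/hr × 83.4 kg = 75.894 mg/hr
Rate = 75.894 mg/hr ÷ 3.173633 mg/mL = 23.91391 mL/hr
Time remaining = 167.6216 mL ÷ 23.91391 mL/hr = 7.009376 hr

7.0 hours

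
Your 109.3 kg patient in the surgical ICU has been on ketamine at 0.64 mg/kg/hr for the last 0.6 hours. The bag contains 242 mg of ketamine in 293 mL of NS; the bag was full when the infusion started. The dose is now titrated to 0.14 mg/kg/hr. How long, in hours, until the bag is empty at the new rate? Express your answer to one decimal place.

13.1 hours

Initial rate:
Dose = 0.64 mg/kg/hr × 109.3 kg = 69.952 mg/hr
Concentration = 242 mg ÷ 293 mL = 0.8259386 mg/mL
Rate = 69.952 mg/hr ÷ 0.8259386 mg/mL = 84.69395 mL/hr
Volume infused so far = 84.69395 mL/hr × 0.6 hr = 50.81637 mL
Volume remaining = 293 − 50.81637 = 242.1836 mL
New rate:
Dose = 0.14 mg/kg/hr × 109.3 kg = 15.302 mg/hr
Rate = 15.302 mg/hr ÷ 0.8259386 mg/mL = 18.5268 mL/hr
Time remaining = 242.1836 mL ÷ 18.5268 mL/hr = 13.07207 hr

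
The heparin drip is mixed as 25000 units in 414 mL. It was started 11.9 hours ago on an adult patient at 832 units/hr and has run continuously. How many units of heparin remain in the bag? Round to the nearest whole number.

Concentration = 25000 units ÷ 414 mL = 60.38647 units/mL
Rate = 832 units/hr ÷ 60.38647 units/mL = 13.77792 mL/hr
Volume infused = 13.77792 mL/hr × 11.9 hr = 163.9572 mL
Volume remaining = 414 − 163.9572 = 250.0428 mL
Drug remaining = 250.0428 mL × 60.38647 units/mL = 15099.2 units

15099 units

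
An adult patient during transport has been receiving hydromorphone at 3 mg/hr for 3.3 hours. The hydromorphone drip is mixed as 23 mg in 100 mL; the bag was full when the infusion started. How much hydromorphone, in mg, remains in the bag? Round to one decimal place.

13.1 mg

Concentration = 23 mg ÷ 100 mL = 0.23 mg/mL
Rate = 3 mg/hr ÷ 0.23 mg/mL = 13.04348 mL/hr
Volume infused = 13.04348 mL/hr × 3.3 hr = 43.04348 mL
Volume remaining = 100 − 43.04348 = 56.95652 mL
Drug remaining = 56.95652 mL × 0.23 mg/mL = 13.1 mg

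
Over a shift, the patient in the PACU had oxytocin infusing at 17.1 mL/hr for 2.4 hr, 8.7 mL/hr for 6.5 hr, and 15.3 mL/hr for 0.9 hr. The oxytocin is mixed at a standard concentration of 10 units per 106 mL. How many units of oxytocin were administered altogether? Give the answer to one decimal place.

Concentration = 10 units ÷ 106 mL = 0.09433962 units/mL
Stage 1: 17.1 mL/hr × 2.4 hr = 41.04 mL → 41.04 mL × 0.09433962 units/mL = 3.871698 units
Stage 2: 8.7 mL/hr × 6.5 hr = 56.55 mL → 56.55 mL × 0.09433962 units/mL = 5.334906 units
Stage 3: 15.3 mL/hr × 0.9 hr = 13.77 mL → 13.77 mL × 0.09433962 units/mL = 1.299057 units
Total = 3.871698 + 5.334906 + 1.299057 = 10.50566 units

10.5 units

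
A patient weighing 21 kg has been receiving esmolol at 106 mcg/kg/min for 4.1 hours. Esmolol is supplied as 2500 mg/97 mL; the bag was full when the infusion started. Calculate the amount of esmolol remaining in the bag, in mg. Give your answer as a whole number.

Dose = 106 mcg/kg/min × 21 kg = 2226 mcg/min
2226 mcg/min × 60 min/hr = 133560 mcg/hr
Concentration = 2500 mg ÷ 97 mL = 25.7732 mg/mL = 25773.2 mcg/mL
Rate = 133560 mcg/hr ÷ 25773.2 mcg/mL = 5.182128 mL/hr
Volume infused = 5.182128 mL/hr × 4.1 hr = 21.24672 mL
Volume remaining = 97 − 21.24672 = 75.75328 mL
Drug remaining = 75.75328 mL × 25773.2 mcg/mL = 1952404 mcg = 1952.404 mg

1952 mg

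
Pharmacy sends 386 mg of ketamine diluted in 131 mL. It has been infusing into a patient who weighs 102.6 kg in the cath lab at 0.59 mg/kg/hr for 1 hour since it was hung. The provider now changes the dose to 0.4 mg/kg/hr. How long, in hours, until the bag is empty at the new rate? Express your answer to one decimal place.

7.9 hours

Initial rate:
Dose = 0.59 mg/kg/hr × 102.6 kg = 60.534 mg/hr
Concentration = 386 mg ÷ 131 mL = 2.946565 mg/mL
Rate = 60.534 mg/hr ÷ 2.946565 mg/mL = 20.54392 mL/hr
Volume infused so far = 20.54392 mL/hr × 1 hr = 20.54392 mL
Volume remaining = 131 − 20.54392 = 110.4561 mL
New rate:
Dose = 0.4 mg/kg/hr × 102.6 kg = 41.04 mg/hr
Rate = 41.04 mg/hr ÷ 2.946565 mg/mL = 13.92808 mL/hr
Time remaining = 110.4561 mL ÷ 13.92808 mL/hr = 7.930458 hr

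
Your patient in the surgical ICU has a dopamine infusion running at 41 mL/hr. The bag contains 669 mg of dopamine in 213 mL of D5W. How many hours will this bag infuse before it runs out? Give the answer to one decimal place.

5.2 hours

Duration = 213 mL ÷ 41 mL/hr = 5.195122 hr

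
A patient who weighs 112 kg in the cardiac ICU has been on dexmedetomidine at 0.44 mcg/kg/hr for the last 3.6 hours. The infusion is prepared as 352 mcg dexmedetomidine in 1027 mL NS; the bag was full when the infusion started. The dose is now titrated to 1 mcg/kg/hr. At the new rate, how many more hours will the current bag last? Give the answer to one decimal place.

Initial rate:
Dose = 0.44 mcg/kg/hr × 112 kg = 49.28 mcg/hr
Concentration = 352 mcg ÷ 1027 mL = 0.3427459 mcg/mL
Rate = 49.28 mcg/hr ÷ 0.3427459 mcg/mL = 143.78 mL/hr
Volume infused so far = 143.78 mL/hr × 3.6 hr = 517.608 mL
Volume remaining = 1027 − 517.608 = 509.392 mL
New rate:
Dose = 1 mcg/kg/hr × 112 kg = 112 mcg/hr
Rate = 112 mcg/hr ÷ 0.3427459 mcg/mL = 326.7727 mL/hr
Time remaining = 509.392 mL ÷ 326.7727 mL/hr = 1.558857 hr

1.6 hours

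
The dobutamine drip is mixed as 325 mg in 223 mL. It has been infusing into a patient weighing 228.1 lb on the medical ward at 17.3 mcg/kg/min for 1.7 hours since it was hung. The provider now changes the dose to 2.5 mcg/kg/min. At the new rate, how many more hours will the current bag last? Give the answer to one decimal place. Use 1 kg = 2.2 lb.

9.1 hours

Initial rate:
Weight = 228.1 lb ÷ 2.2 lb/kg = 103.6818 kg
Dose = 17.3 mcg/kg/min × 103.6818 kg = 1793.695 mcg/min
1793.695 mcg/min × 60 min/hr = 107621.7 mcg/hr
Concentration = 325 mg ÷ 223 mL = 1.457399 mg/mL = 1457.399 mcg/mL
Rate = 107621.7 mcg/hr ÷ 1457.399 mcg/mL = 73.84506 mL/hr
Volume infused so far = 73.84506 mL/hr × 1.7 hr = 125.5366 mL
Volume remaining = 223 − 125.5366 = 97.46339 mL
New rate:
Dose = 2.5 mcg/kg/min × 103.6818 kg = 259.2045 mcg/min
259.2045 mcg/min × 60 min/hr = 15552.27 mcg/hr
Rate = 15552.27 mcg/hr ÷ 1457.399 mcg/mL = 10.67125 mL/hr
Time remaining = 97.46339 mL ÷ 10.67125 mL/hr = 9.133267 hr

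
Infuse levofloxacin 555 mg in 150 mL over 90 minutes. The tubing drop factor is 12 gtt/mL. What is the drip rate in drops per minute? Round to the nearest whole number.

20 gtt/min

150 mL ÷ (90 min) = 1.666667 mL/min
1.666667 mL/min × 12 gtt/mL = 20 gtt/min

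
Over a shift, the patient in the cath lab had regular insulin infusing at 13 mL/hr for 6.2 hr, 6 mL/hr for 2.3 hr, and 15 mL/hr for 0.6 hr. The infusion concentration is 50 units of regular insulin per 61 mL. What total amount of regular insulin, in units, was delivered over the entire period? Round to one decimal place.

Concentration = 50 units ÷ 61 mL = 0.8196721 units/mL
Stage 1: 13 mL/hr × 6.2 hr = 80.6 mL → 80.6 mL × 0.8196721 units/mL = 66.06557 units
Stage 2: 6 mL/hr × 2.3 hr = 13.8 mL → 13.8 mL × 0.8196721 units/mL = 11.31148 units
Stage 3: 15 mL/hr × 0.6 hr = 9 mL → 9 mL × 0.8196721 units/mL = 7.377049 units
Total = 66.06557 + 11.31148 + 7.377049 = 84.7541 units

84.8 units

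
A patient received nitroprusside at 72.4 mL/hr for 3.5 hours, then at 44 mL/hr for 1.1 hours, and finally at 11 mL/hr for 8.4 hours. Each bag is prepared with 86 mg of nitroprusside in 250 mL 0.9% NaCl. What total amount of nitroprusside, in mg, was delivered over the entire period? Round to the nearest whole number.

Concentration = 86 mg ÷ 250 mL = 0.344 mg/mL
Stage 1: 72.4 mL/hr × 3.5 hr = 253.4 mL → 253.4 mL × 0.344 mg/mL = 87.1696 mg
Stage 2: 44 mL/hr × 1.1 hr = 48.4 mL → 48.4 mL × 0.344 mg/mL = 16.6496 mg
Stage 3: 11 mL/hr × 8.4 hr = 92.4 mL → 92.4 mL × 0.344 mg/mL = 31.7856 mg
Total = 87.1696 + 16.6496 + 31.7856 = 135.6048 mg

136 mg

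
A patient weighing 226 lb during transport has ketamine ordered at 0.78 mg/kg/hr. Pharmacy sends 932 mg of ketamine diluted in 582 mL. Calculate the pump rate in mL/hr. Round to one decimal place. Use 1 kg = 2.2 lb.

50.0 mL/hr

Weight = 226 lb ÷ 2.2 lb/kg = 102.7273 kg
Dose = 0.78 mg/kg/hr × 102.7273 kg = 80.12727 mg/hr
Concentration = 932 mg ÷ 582 mL = 1.601375 mg/mL
Rate = 80.12727 mg/hr ÷ 1.601375 mg/mL = 50.03656 mL/hr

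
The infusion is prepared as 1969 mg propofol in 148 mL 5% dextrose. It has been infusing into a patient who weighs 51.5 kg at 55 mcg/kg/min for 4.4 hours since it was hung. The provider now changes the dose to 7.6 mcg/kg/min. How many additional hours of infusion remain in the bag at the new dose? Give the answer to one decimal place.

52.0 hours

Initial rate:
Dose = 55 mcg/kg/min × 51.5 kg = 2832.5 mcg/min
2832.5 mcg/min × 60 min/hr = 169950 mcg/hr
Concentration = 1969 mg ÷ 148 mL = 13.30405 mg/mL = 13304.05 mcg/mL
Rate = 169950 mcg/hr ÷ 13304.05 mcg/mL = 12.7743 mL/hr
Volume infused so far = 12.7743 mL/hr × 4.4 hr = 56.20693 mL
Volume remaining = 148 − 56.20693 = 91.79307 mL
New rate:
Dose = 7.6 mcg/kg/min × 51.5 kg = 391.4 mcg/min
391.4 mcg/min × 60 min/hr = 23484 mcg/hr
Rate = 23484 mcg/hr ÷ 13304.05 mcg/mL = 1.765176 mL/hr
Time remaining = 91.79307 mL ÷ 1.765176 mL/hr = 52.00221 hr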